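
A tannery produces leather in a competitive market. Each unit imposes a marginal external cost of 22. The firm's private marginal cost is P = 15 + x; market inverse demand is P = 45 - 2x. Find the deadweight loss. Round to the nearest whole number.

DWL = 81

Market equilibrium (private): 15 + x = 45 - 2x → x_m = 10.0000.
Social marginal cost = private MC + MEC = 37 + x.
Set SMC = demand: 37 + x = 45 - 2x → x* = 2.6667.
Between x* and x_m the wedge SMC − demand runs linearly from 0 to MEC(x_m), so the loss is a triangle.
DWL = ½ × 7.3333 × 22.0000 = 80.6663.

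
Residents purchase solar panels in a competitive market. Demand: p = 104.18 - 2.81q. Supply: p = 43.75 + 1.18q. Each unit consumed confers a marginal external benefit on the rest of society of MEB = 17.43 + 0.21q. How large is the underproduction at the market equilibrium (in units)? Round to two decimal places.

Market equilibrium (private): 43.75 + 1.18q = 104.18 - 2.81q → q_m = 15.1454.
Social marginal benefit = demand + MEB = 121.61 - 2.60q.
Set SMB = MC: 121.61 - 2.60q = 43.75 + 1.18q → q* = 20.5979.
Gap = |15.1454 − 20.5979| = 5.4525.

5.45 units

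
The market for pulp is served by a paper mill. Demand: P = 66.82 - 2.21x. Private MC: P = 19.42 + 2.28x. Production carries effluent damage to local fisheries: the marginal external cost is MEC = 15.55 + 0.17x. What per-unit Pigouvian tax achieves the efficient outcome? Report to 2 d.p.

Social marginal cost = private MC + MEC = 34.97 + 2.45x.
Set SMC = demand: 34.97 + 2.45x = 66.82 - 2.21x → x* = 6.8348.
The Pigouvian tax equals MEC at x*: 15.55 + 0.17×6.8348 = 16.7119.

tax = 16.71 per unit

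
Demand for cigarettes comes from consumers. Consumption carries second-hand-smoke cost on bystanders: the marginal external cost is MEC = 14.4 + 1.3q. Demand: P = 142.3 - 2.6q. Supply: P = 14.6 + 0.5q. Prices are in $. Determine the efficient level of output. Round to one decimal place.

Social marginal benefit = demand − MEC = 127.9 - 3.9q.
Set SMB = MC: 127.9 - 3.9q = 14.6 + 0.5q → q* = 25.7500.

q* = 25.8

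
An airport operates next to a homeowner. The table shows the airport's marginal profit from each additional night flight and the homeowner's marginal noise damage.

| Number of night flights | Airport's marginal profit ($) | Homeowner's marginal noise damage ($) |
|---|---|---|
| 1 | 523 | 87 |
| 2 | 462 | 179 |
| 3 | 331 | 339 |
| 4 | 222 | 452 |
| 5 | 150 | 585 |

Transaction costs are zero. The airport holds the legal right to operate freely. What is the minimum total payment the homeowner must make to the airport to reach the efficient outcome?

$703

Left alone the airport would choose level 5 (marginal profit stays positive).
Efficient level: k* = 2 (marginal profit ≥ marginal noise damage through 2).
The homeowner must at least cover the airport's forgone profit from cutting 5→2: 331 + 222 + 150 = 703.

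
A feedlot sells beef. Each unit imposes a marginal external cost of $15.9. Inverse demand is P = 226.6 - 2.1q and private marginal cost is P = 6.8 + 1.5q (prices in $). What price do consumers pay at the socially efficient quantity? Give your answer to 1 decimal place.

Social marginal cost = private MC + MEC = 22.7 + 1.5q.
Set SMC = demand: 22.7 + 1.5q = 226.6 - 2.1q → q* = 56.6389.
Consumer price on the demand curve at q*: 226.6 − 2.1×56.6389 = 107.6583.

P = $107.7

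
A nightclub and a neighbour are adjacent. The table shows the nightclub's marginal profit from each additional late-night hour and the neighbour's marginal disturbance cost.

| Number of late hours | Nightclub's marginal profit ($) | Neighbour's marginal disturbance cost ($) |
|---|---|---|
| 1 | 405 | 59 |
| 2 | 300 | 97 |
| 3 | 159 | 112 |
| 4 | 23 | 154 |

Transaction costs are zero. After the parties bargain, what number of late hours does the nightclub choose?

3

Bargaining reaches the level where marginal profit last exceeds marginal disturbance cost.
That holds through level 3 (159 ≥ 112) but not at 4 (23 < 154).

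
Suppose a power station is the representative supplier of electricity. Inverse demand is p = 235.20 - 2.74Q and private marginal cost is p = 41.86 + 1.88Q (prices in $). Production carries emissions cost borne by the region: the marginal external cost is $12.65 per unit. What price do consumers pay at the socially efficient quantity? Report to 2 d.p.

Social marginal cost = private MC + MEC = 54.51 + 1.88Q.
Set SMC = demand: 54.51 + 1.88Q = 235.20 - 2.74Q → Q* = 39.1104.
Consumer price on the demand curve at Q*: 235.20 − 2.74×39.1104 = 128.0375.

P = $128.04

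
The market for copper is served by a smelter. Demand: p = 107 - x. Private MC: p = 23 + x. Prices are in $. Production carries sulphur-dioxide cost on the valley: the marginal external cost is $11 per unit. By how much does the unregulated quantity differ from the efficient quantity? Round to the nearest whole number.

Market equilibrium (private): 23 + x = 107 - x → x_m = 42.0000.
Social marginal cost = private MC + MEC = 34 + x.
Set SMC = demand: 34 + x = 107 - x → x* = 36.5000.
Gap = |42.0000 − 36.5000| = 5.5000.

6 units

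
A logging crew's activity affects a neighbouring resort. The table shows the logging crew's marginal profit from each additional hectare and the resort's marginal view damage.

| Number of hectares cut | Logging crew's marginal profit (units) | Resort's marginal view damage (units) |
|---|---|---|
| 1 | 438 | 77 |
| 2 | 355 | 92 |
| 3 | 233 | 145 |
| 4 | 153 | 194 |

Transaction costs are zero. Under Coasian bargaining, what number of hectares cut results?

Bargaining reaches the level where marginal profit last exceeds marginal view damage.
That holds through level 3 (233 ≥ 145) but not at 4 (153 < 194).

3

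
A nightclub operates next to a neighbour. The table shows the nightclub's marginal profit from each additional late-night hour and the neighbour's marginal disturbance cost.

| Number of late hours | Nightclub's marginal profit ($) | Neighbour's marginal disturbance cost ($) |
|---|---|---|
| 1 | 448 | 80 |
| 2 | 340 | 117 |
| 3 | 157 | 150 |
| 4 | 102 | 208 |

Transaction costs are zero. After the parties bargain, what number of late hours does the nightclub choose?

3

Bargaining reaches the level where marginal profit last exceeds marginal disturbance cost.
That holds through level 3 (157 ≥ 150) but not at 4 (102 < 208).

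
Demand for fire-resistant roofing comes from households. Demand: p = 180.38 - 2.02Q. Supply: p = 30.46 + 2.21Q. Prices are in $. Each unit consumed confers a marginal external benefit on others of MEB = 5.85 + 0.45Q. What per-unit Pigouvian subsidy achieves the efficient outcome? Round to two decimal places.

Social marginal benefit = demand + MEB = 186.23 - 1.57Q.
Set SMB = MC: 186.23 - 1.57Q = 30.46 + 2.21Q → Q* = 41.2090.
The Pigouvian subsidy equals MEB at Q*: 5.85 + 0.45×41.2090 = 24.3941.

subsidy = $24.39 per unit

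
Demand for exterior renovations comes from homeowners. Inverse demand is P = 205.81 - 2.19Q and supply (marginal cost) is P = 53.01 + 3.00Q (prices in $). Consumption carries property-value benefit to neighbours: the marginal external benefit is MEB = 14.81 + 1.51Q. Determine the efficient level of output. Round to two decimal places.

Social marginal benefit = demand + MEB = 220.62 - 0.68Q.
Set SMB = MC: 220.62 - 0.68Q = 53.01 + 3.00Q → Q* = 45.5462.

Q* = 45.55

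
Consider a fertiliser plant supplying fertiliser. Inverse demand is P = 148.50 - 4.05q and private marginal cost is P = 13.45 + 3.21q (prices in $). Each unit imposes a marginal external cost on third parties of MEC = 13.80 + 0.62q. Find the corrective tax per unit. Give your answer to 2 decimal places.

Social marginal cost = private MC + MEC = 27.25 + 3.83q.
Set SMC = demand: 27.25 + 3.83q = 148.50 - 4.05q → q* = 15.3871.
The Pigouvian tax equals MEC at q*: 13.80 + 0.62×15.3871 = 23.3400.

tax = $23.34 per unit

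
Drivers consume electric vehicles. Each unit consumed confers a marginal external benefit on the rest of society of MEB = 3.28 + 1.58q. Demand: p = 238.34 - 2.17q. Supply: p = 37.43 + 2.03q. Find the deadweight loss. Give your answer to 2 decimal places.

Market equilibrium (private): 37.43 + 2.03q = 238.34 - 2.17q → q_m = 47.8357.
Social marginal benefit = demand + MEB = 241.62 - 0.59q.
Set SMB = MC: 241.62 - 0.59q = 37.43 + 2.03q → q* = 77.9351.
The loss is the area between SMB and MC from q* to q_m; with linear curves that's a triangle of height MEB(q_m).
DWL = ½ × 30.0994 × 78.8604 = 1186.8254.

DWL = 1186.83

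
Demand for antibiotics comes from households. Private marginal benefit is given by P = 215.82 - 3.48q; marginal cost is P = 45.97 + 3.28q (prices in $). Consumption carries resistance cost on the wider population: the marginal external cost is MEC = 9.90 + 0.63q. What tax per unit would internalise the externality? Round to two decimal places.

Social marginal benefit = demand − MEC = 205.92 - 4.11q.
Set SMB = MC: 205.92 - 4.11q = 45.97 + 3.28q → q* = 21.6441.
The Pigouvian tax equals MEC at q*: 9.90 + 0.63×21.6441 = 23.5358.

tax = $23.54 per unit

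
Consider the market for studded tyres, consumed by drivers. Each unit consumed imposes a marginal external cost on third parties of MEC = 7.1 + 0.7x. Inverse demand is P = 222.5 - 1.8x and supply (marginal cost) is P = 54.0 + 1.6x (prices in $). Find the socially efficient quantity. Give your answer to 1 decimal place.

x* = 39.4

Social marginal benefit = demand − MEC = 215.4 - 2.5x.
Set SMB = MC: 215.4 - 2.5x = 54.0 + 1.6x → x* = 39.3659.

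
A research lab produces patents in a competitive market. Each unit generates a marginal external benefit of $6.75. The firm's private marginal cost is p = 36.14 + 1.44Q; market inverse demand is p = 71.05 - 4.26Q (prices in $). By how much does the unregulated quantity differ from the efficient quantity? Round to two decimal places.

Market equilibrium (private): 36.14 + 1.44Q = 71.05 - 4.26Q → Q_m = 6.1246.
Social marginal cost = private MC − MEB = 29.39 + 1.44Q.
Set SMC = demand: 29.39 + 1.44Q = 71.05 - 4.26Q → Q* = 7.3088.
Gap = |6.1246 − 7.3088| = 1.1842.

1.18 units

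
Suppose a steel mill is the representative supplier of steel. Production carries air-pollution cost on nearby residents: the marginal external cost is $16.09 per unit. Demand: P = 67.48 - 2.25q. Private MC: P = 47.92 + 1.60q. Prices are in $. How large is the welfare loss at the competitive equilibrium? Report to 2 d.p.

DWL = $33.62

Market equilibrium (private): 47.92 + 1.60q = 67.48 - 2.25q → q_m = 5.0805.
Social marginal cost = private MC + MEC = 64.01 + 1.60q.
Set SMC = demand: 64.01 + 1.60q = 67.48 - 2.25q → q* = 0.9013.
Height of the DWL triangle at q_m is SMC(q_m) − demand(q_m) = MEC(q_m) = 16.0900.
DWL = ½ × 4.1792 × 16.0900 = 33.6217.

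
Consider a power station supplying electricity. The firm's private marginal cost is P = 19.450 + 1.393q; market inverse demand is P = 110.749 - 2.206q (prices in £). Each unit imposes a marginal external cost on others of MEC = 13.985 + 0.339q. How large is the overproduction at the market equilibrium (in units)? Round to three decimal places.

5.735 units

Market equilibrium (private): 19.450 + 1.393q = 110.749 - 2.206q → q_m = 25.3679.
Social marginal cost = private MC + MEC = 33.435 + 1.732q.
Set SMC = demand: 33.435 + 1.732q = 110.749 - 2.206q → q* = 19.6328.
Gap = |25.3679 − 19.6328| = 5.7351.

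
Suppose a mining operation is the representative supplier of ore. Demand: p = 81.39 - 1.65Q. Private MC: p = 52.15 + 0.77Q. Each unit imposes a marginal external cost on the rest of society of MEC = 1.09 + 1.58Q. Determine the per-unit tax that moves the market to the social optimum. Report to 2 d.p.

Social marginal cost = private MC + MEC = 53.24 + 2.35Q.
Set SMC = demand: 53.24 + 2.35Q = 81.39 - 1.65Q → Q* = 7.0375.
The Pigouvian tax equals MEC at Q*: 1.09 + 1.58×7.0375 = 12.2093.

tax = 12.21 per unit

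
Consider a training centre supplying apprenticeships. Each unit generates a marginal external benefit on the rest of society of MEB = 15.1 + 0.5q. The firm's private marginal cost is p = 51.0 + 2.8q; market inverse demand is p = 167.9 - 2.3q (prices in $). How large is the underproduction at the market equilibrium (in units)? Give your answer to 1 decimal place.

Market equilibrium (private): 51.0 + 2.8q = 167.9 - 2.3q → q_m = 22.9216.
Social marginal cost = private MC − MEB = 35.9 + 2.3q.
Set SMC = demand: 35.9 + 2.3q = 167.9 - 2.3q → q* = 28.6957.
Gap = |22.9216 − 28.6957| = 5.7741.

5.8 units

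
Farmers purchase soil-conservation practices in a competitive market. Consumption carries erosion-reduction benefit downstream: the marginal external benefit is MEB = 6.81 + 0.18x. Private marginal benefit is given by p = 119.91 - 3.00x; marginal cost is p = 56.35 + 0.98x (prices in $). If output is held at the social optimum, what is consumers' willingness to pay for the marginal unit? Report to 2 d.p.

Social marginal benefit = demand + MEB = 126.72 - 2.82x.
Set SMB = MC: 126.72 - 2.82x = 56.35 + 0.98x → x* = 18.5184.
Consumer price on the demand curve at x*: 119.91 − 3.00×18.5184 = 64.3548.

P = $64.35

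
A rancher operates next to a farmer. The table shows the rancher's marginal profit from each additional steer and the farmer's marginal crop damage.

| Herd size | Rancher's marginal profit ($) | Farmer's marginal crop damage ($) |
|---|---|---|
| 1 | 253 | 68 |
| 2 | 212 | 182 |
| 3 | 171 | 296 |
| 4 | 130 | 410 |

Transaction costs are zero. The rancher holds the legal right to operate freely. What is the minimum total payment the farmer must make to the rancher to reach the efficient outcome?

Left alone the rancher would choose level 4 (marginal profit stays positive).
Efficient level: k* = 2 (marginal profit ≥ marginal crop damage through 2).
The farmer must at least cover the rancher's forgone profit from cutting 4→2: 171 + 130 = 301.

$301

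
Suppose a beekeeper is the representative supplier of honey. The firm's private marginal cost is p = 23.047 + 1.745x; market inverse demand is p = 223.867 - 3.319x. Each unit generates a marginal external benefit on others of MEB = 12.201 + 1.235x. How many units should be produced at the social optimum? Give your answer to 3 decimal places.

x* = 55.634

Social marginal cost = private MC − MEB = 10.846 + 0.510x.
Set SMC = demand: 10.846 + 0.510x = 223.867 - 3.319x → x* = 55.6336.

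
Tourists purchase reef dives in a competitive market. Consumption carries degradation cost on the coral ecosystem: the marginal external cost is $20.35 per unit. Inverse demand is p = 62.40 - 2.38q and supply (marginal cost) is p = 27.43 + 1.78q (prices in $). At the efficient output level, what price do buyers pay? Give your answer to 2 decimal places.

Social marginal benefit = demand − MEC = 42.05 - 2.38q.
Set SMB = MC: 42.05 - 2.38q = 27.43 + 1.78q → q* = 3.5144.
Consumer price on the demand curve at q*: 62.40 − 2.38×3.5144 = 54.0357.

P = $54.04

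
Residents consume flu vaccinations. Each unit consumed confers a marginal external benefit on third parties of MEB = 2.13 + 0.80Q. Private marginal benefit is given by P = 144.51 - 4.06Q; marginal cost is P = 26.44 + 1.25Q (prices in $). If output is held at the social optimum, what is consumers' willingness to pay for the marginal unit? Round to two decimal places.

Social marginal benefit = demand + MEB = 146.64 - 3.26Q.
Set SMB = MC: 146.64 - 3.26Q = 26.44 + 1.25Q → Q* = 26.6519.
Consumer price on the demand curve at Q*: 144.51 − 4.06×26.6519 = 36.3033.

P = $36.30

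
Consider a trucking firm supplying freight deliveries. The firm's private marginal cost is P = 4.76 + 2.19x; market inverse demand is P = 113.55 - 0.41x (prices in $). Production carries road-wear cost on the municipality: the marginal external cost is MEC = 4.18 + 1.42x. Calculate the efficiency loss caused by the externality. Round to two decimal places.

Market equilibrium (private): 4.76 + 2.19x = 113.55 - 0.41x → x_m = 41.8423.
Social marginal cost = private MC + MEC = 8.94 + 3.61x.
Set SMC = demand: 8.94 + 3.61x = 113.55 - 0.41x → x* = 26.0224.
The loss is the area between SMC and demand from x* to x_m; with linear curves that's a triangle of height MEC(x_m).
DWL = ½ × 15.8199 × 63.5961 = 503.0420.

DWL = $503.04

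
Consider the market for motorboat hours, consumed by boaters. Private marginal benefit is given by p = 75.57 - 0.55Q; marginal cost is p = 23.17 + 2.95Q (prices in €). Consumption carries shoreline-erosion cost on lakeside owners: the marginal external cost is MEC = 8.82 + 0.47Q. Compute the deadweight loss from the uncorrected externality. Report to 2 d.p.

DWL = €31.67

Market equilibrium (private): 23.17 + 2.95Q = 75.57 - 0.55Q → Q_m = 14.9714.
Social marginal benefit = demand − MEC = 66.75 - 1.02Q.
Set SMB = MC: 66.75 - 1.02Q = 23.17 + 2.95Q → Q* = 10.9773.
The loss is the area between SMB and MC from Q* to Q_m; with linear curves that's a triangle of height MEC(Q_m).
DWL = ½ × 3.9941 × 15.8566 = 31.6664.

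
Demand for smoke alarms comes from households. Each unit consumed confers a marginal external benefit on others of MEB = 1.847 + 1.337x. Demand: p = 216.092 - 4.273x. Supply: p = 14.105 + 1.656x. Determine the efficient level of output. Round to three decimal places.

Social marginal benefit = demand + MEB = 217.939 - 2.936x.
Set SMB = MC: 217.939 - 2.936x = 14.105 + 1.656x → x* = 44.3889.

x* = 44.389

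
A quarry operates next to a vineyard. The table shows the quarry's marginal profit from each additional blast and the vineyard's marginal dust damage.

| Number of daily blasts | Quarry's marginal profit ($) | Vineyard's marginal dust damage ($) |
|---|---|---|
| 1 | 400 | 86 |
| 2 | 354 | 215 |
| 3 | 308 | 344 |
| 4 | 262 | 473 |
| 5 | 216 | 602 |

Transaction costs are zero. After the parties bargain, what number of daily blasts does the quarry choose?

Bargaining reaches the level where marginal profit last exceeds marginal dust damage.
That holds through level 2 (354 ≥ 215) but not at 3 (308 < 344).

2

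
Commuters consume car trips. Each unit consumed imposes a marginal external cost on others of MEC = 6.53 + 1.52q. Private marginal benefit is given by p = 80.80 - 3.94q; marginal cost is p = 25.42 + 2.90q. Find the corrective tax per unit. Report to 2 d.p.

Social marginal benefit = demand − MEC = 74.27 - 5.46q.
Set SMB = MC: 74.27 - 5.46q = 25.42 + 2.90q → q* = 5.8433.
The Pigouvian tax equals MEC at q*: 6.53 + 1.52×5.8433 = 15.4118.

tax = 15.41 per unit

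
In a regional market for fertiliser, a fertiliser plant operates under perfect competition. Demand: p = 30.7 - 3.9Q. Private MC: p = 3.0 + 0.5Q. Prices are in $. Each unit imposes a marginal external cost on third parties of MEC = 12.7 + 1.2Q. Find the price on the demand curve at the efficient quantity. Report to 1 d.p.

P = $20.3

Social marginal cost = private MC + MEC = 15.7 + 1.7Q.
Set SMC = demand: 15.7 + 1.7Q = 30.7 - 3.9Q → Q* = 2.6786.
Consumer price on the demand curve at Q*: 30.7 − 3.9×2.6786 = 20.2535.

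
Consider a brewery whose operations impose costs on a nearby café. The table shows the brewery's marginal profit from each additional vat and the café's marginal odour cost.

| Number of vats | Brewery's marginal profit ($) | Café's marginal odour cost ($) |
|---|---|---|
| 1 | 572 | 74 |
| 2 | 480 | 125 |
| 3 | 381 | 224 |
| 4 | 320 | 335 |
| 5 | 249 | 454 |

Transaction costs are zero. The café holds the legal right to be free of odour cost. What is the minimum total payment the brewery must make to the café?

Efficient level: marginal profit ≥ marginal odour cost through level 3, so k* = 3.
With the café holding the right, the brewery must at least compensate total damage at k*: 74 + 125 + 224 = 423.

$423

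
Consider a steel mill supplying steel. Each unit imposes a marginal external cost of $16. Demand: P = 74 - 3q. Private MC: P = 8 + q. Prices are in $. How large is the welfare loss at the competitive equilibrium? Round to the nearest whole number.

DWL = $32

Market equilibrium (private): 8 + q = 74 - 3q → q_m = 16.5000.
Social marginal cost = private MC + MEC = 24 + q.
Set SMC = demand: 24 + q = 74 - 3q → q* = 12.5000.
Between q* and q_m the wedge SMC − demand runs linearly from 0 to MEC(q_m), so the loss is a triangle.
DWL = ½ × 4.0000 × 16.0000 = 32.0000.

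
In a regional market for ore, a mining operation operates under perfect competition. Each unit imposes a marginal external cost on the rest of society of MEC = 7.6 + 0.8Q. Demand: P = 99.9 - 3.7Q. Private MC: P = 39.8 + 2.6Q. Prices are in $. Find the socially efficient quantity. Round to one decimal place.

Social marginal cost = private MC + MEC = 47.4 + 3.4Q.
Set SMC = demand: 47.4 + 3.4Q = 99.9 - 3.7Q → Q* = 7.3944.

Q* = 7.4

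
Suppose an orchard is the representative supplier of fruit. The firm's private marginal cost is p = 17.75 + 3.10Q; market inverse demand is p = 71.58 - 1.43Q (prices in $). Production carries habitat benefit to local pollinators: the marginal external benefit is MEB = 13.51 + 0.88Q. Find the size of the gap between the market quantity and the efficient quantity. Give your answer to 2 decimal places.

6.57 units

Market equilibrium (private): 17.75 + 3.10Q = 71.58 - 1.43Q → Q_m = 11.8830.
Social marginal cost = private MC − MEB = 4.24 + 2.22Q.
Set SMC = demand: 4.24 + 2.22Q = 71.58 - 1.43Q → Q* = 18.4493.
Gap = |11.8830 − 18.4493| = 6.5663.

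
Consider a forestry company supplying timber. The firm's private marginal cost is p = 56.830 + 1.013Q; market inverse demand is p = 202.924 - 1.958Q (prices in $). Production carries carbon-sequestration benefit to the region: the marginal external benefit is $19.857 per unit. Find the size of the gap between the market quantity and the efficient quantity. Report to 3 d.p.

Market equilibrium (private): 56.830 + 1.013Q = 202.924 - 1.958Q → Q_m = 49.1733.
Social marginal cost = private MC − MEB = 36.973 + 1.013Q.
Set SMC = demand: 36.973 + 1.013Q = 202.924 - 1.958Q → Q* = 55.8570.
Gap = |49.1733 − 55.8570| = 6.6837.

6.684 units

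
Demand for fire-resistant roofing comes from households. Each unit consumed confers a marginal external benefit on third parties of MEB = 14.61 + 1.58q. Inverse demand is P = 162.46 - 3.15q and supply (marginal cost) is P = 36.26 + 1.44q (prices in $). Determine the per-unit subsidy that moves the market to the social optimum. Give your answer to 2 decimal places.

subsidy = $88.52 per unit

Social marginal benefit = demand + MEB = 177.07 - 1.57q.
Set SMB = MC: 177.07 - 1.57q = 36.26 + 1.44q → q* = 46.7807.
The Pigouvian subsidy equals MEB at q*: 14.61 + 1.58×46.7807 = 88.5235.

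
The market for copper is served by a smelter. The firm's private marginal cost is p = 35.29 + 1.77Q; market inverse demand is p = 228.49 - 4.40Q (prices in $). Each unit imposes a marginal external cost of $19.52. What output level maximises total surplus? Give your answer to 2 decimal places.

Social marginal cost = private MC + MEC = 54.81 + 1.77Q.
Set SMC = demand: 54.81 + 1.77Q = 228.49 - 4.40Q → Q* = 28.1491.

Q* = 28.15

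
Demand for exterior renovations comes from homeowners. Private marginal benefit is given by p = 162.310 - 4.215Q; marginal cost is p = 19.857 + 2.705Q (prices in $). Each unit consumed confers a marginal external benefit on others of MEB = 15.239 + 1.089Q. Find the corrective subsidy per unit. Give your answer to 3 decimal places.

Social marginal benefit = demand + MEB = 177.549 - 3.126Q.
Set SMB = MC: 177.549 - 3.126Q = 19.857 + 2.705Q → Q* = 27.0437.
The Pigouvian subsidy equals MEB at Q*: 15.239 + 1.089×27.0437 = 44.6896.

subsidy = $44.690 per unit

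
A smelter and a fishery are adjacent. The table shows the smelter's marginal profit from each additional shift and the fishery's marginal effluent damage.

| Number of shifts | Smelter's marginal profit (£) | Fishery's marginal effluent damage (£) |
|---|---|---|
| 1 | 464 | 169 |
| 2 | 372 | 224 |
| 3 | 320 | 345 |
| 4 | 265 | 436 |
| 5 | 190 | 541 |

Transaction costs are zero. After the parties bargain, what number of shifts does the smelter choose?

2

Bargaining reaches the level where marginal profit last exceeds marginal effluent damage.
That holds through level 2 (372 ≥ 224) but not at 3 (320 < 345).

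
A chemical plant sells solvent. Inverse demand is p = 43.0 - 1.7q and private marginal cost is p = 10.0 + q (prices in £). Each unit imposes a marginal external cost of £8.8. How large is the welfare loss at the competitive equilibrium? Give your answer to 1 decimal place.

DWL = £14.3

Market equilibrium (private): 10.0 + q = 43.0 - 1.7q → q_m = 12.2222.
Social marginal cost = private MC + MEC = 18.8 + q.
Set SMC = demand: 18.8 + q = 43.0 - 1.7q → q* = 8.9630.
The loss is the area between SMC and demand from q* to q_m; with linear curves that's a triangle of height MEC(q_m).
DWL = ½ × 3.2592 × 8.8000 = 14.3405.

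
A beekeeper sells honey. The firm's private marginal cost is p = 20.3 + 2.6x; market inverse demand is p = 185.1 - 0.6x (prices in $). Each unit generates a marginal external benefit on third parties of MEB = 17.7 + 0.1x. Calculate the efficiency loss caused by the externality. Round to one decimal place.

DWL = $84.2

Market equilibrium (private): 20.3 + 2.6x = 185.1 - 0.6x → x_m = 51.5000.
Social marginal cost = private MC − MEB = 2.6 + 2.5x.
Set SMC = demand: 2.6 + 2.5x = 185.1 - 0.6x → x* = 58.8710.
Between x* and x_m the wedge demand − SMC runs linearly from 0 to MEB(x_m), so the loss is a triangle.
DWL = ½ × 7.3710 × 22.8500 = 84.2137.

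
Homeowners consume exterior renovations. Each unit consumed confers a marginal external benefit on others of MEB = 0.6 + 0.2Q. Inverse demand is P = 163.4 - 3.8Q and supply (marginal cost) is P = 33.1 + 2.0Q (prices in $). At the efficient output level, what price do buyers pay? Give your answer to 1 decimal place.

P = $74.6

Social marginal benefit = demand + MEB = 164.0 - 3.6Q.
Set SMB = MC: 164.0 - 3.6Q = 33.1 + 2.0Q → Q* = 23.3750.
Consumer price on the demand curve at Q*: 163.4 − 3.8×23.3750 = 74.5750.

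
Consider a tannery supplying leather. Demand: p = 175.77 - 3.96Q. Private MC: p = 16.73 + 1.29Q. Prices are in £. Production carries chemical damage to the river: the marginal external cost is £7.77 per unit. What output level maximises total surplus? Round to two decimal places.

Social marginal cost = private MC + MEC = 24.50 + 1.29Q.
Set SMC = demand: 24.50 + 1.29Q = 175.77 - 3.96Q → Q* = 28.8133.

Q* = 28.81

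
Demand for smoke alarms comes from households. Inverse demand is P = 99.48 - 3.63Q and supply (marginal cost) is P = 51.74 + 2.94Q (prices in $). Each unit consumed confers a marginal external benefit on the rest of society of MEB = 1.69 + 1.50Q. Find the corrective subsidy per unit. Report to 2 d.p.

subsidy = $16.31 per unit

Social marginal benefit = demand + MEB = 101.17 - 2.13Q.
Set SMB = MC: 101.17 - 2.13Q = 51.74 + 2.94Q → Q* = 9.7495.
The Pigouvian subsidy equals MEB at Q*: 1.69 + 1.50×9.7495 = 16.3143.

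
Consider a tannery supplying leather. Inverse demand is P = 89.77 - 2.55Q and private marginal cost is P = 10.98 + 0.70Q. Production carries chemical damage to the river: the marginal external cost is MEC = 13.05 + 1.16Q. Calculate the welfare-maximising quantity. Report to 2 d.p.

Q* = 14.91

Social marginal cost = private MC + MEC = 24.03 + 1.86Q.
Set SMC = demand: 24.03 + 1.86Q = 89.77 - 2.55Q → Q* = 14.9070.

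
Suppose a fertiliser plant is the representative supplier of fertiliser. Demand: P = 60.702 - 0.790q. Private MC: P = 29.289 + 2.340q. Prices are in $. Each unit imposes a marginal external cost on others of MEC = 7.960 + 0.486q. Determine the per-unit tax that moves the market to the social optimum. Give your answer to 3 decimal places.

Social marginal cost = private MC + MEC = 37.249 + 2.826q.
Set SMC = demand: 37.249 + 2.826q = 60.702 - 0.790q → q* = 6.4859.
The Pigouvian tax equals MEC at q*: 7.960 + 0.486×6.4859 = 11.1121.

tax = $11.112 per unit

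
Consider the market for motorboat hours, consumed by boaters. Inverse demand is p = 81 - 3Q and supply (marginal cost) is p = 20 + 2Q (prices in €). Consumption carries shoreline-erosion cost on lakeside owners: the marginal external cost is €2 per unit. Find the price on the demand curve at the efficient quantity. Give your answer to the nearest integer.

P = €46

Social marginal benefit = demand − MEC = 79 - 3Q.
Set SMB = MC: 79 - 3Q = 20 + 2Q → Q* = 11.8000.
Consumer price on the demand curve at Q*: 81 − 3×11.8000 = 45.6000.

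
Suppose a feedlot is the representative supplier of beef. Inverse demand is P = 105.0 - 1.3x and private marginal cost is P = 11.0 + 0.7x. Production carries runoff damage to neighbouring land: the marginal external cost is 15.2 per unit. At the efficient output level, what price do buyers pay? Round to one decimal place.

P = 53.8

Social marginal cost = private MC + MEC = 26.2 + 0.7x.
Set SMC = demand: 26.2 + 0.7x = 105.0 - 1.3x → x* = 39.4000.
Consumer price on the demand curve at x*: 105.0 − 1.3×39.4000 = 53.7800.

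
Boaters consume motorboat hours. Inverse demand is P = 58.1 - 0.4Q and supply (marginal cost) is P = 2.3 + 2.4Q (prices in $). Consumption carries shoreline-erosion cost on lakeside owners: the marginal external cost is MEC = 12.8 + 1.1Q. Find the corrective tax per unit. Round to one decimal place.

Social marginal benefit = demand − MEC = 45.3 - 1.5Q.
Set SMB = MC: 45.3 - 1.5Q = 2.3 + 2.4Q → Q* = 11.0256.
The Pigouvian tax equals MEC at Q*: 12.8 + 1.1×11.0256 = 24.9282.

tax = $24.9 per unit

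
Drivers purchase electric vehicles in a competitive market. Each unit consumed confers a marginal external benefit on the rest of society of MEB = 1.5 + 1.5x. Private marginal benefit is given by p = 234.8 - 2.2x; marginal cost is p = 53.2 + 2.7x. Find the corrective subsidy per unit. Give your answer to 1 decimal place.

Social marginal benefit = demand + MEB = 236.3 - 0.7x.
Set SMB = MC: 236.3 - 0.7x = 53.2 + 2.7x → x* = 53.8529.
The Pigouvian subsidy equals MEB at x*: 1.5 + 1.5×53.8529 = 82.2794.

subsidy = 82.3 per unit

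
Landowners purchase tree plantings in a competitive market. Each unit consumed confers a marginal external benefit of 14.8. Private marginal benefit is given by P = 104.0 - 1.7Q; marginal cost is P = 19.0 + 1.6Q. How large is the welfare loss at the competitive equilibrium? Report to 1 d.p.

DWL = 33.2

Market equilibrium (private): 19.0 + 1.6Q = 104.0 - 1.7Q → Q_m = 25.7576.
Social marginal benefit = demand + MEB = 118.8 - 1.7Q.
Set SMB = MC: 118.8 - 1.7Q = 19.0 + 1.6Q → Q* = 30.2424.
Height of the DWL triangle at Q_m is SMB(Q_m) − MC(Q_m) = MEB(Q_m) = 14.8000.
DWL = ½ × 4.4848 × 14.8000 = 33.1875.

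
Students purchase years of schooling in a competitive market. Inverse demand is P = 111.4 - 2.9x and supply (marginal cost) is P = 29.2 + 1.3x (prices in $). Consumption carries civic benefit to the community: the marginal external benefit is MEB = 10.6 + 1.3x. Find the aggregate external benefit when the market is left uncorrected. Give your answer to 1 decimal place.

$456.4

Market equilibrium (private): 29.2 + 1.3x = 111.4 - 2.9x → x_m = 19.5714.
Total external benefit = ∫₀^{x_m} (10.6 + 1.3x) dx = 10.6×19.5714 + ½×1.3×19.5714² = 456.4326.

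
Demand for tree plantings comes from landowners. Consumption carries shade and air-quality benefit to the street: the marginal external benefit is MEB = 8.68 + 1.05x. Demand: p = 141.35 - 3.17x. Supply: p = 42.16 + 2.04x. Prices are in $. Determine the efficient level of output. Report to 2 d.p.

Social marginal benefit = demand + MEB = 150.03 - 2.12x.
Set SMB = MC: 150.03 - 2.12x = 42.16 + 2.04x → x* = 25.9303.

x* = 25.93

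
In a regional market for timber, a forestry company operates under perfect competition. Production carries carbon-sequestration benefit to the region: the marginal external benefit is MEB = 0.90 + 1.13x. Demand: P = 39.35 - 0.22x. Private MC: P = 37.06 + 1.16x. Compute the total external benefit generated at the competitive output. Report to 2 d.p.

3.05

Market equilibrium (private): 37.06 + 1.16x = 39.35 - 0.22x → x_m = 1.6594.
Total external benefit = ∫₀^{x_m} (0.90 + 1.13x) dx = 0.90×1.6594 + ½×1.13×1.6594² = 3.0492.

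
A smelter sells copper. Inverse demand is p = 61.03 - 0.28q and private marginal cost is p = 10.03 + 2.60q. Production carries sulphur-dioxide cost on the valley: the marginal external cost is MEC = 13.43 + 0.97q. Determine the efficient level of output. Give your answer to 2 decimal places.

Social marginal cost = private MC + MEC = 23.46 + 3.57q.
Set SMC = demand: 23.46 + 3.57q = 61.03 - 0.28q → q* = 9.7584.

q* = 9.76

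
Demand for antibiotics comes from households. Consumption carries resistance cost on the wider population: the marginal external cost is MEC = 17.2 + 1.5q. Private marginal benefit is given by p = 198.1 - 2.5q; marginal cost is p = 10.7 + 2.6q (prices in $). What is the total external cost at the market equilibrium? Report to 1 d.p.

Market equilibrium (private): 10.7 + 2.6q = 198.1 - 2.5q → q_m = 36.7451.
Total external cost = ∫₀^{q_m} (17.2 + 1.5q) dq = 17.2×36.7451 + ½×1.5×36.7451² = 1644.6675.

$1644.7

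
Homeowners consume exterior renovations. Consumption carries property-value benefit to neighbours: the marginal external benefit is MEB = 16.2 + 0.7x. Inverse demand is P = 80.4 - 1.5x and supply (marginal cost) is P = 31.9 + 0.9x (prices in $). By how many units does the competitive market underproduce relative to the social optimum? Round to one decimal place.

17.9 units

Market equilibrium (private): 31.9 + 0.9x = 80.4 - 1.5x → x_m = 20.2083.
Social marginal benefit = demand + MEB = 96.6 - 0.8x.
Set SMB = MC: 96.6 - 0.8x = 31.9 + 0.9x → x* = 38.0588.
Gap = |20.2083 − 38.0588| = 17.8505.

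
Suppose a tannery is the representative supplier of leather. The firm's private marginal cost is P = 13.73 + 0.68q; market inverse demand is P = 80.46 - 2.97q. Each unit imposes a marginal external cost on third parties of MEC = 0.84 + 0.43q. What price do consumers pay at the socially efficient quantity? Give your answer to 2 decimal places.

P = 32.50

Social marginal cost = private MC + MEC = 14.57 + 1.11q.
Set SMC = demand: 14.57 + 1.11q = 80.46 - 2.97q → q* = 16.1495.
Consumer price on the demand curve at q*: 80.46 − 2.97×16.1495 = 32.4960.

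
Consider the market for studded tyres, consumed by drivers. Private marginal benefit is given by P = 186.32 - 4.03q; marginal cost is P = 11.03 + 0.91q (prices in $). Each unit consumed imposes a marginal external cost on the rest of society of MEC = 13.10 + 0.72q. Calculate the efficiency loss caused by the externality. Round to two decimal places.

Market equilibrium (private): 11.03 + 0.91q = 186.32 - 4.03q → q_m = 35.4838.
Social marginal benefit = demand − MEC = 173.22 - 4.75q.
Set SMB = MC: 173.22 - 4.75q = 11.03 + 0.91q → q* = 28.6555.
The welfare-loss triangle has base |q_m − q*| and height MEC(q_m) (the vertical gap between SMB and MC is zero at q* and MEC at q_m).
DWL = ½ × 6.8283 × 38.6483 = 131.9511.

DWL = $131.95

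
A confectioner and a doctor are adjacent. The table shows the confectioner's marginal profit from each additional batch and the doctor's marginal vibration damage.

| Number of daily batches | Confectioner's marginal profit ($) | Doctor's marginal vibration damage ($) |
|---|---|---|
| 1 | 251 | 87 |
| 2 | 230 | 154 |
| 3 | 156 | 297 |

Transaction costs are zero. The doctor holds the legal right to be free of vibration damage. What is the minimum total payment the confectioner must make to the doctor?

$241

Efficient level: marginal profit ≥ marginal vibration damage through level 2, so k* = 2.
With the doctor holding the right, the confectioner must at least compensate total damage at k*: 87 + 154 = 241.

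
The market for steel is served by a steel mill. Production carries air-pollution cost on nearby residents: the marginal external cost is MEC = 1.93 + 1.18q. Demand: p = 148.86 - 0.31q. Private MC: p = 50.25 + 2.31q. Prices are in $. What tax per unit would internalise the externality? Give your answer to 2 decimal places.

Social marginal cost = private MC + MEC = 52.18 + 3.49q.
Set SMC = demand: 52.18 + 3.49q = 148.86 - 0.31q → q* = 25.4421.
The Pigouvian tax equals MEC at q*: 1.93 + 1.18×25.4421 = 31.9517.

tax = $31.95 per unit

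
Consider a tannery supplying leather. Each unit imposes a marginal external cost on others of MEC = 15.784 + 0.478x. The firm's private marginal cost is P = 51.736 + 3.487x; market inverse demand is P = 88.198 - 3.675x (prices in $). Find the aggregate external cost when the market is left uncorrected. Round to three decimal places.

Market equilibrium (private): 51.736 + 3.487x = 88.198 - 3.675x → x_m = 5.0910.
Total external cost = ∫₀^{x_m} (15.784 + 0.478x) dx = 15.784×5.0910 + ½×0.478×5.0910² = 86.5508.

$86.551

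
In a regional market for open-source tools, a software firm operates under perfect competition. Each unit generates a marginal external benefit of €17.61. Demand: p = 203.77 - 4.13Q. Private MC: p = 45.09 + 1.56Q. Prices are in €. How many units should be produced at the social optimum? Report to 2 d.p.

Social marginal cost = private MC − MEB = 27.48 + 1.56Q.
Set SMC = demand: 27.48 + 1.56Q = 203.77 - 4.13Q → Q* = 30.9824.

Q* = 30.98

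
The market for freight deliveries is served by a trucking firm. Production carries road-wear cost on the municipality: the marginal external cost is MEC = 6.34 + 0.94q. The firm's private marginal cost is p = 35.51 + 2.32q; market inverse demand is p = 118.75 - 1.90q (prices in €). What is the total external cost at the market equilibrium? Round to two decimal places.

Market equilibrium (private): 35.51 + 2.32q = 118.75 - 1.90q → q_m = 19.7251.
Total external cost = ∫₀^{q_m} (6.34 + 0.94q) dq = 6.34×19.7251 + ½×0.94×19.7251² = 307.9245.

€307.92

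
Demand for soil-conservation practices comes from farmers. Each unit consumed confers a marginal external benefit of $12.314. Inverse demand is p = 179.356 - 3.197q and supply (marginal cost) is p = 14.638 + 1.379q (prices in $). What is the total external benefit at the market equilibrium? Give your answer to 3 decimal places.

$443.256

Market equilibrium (private): 14.638 + 1.379q = 179.356 - 3.197q → q_m = 35.9961.
Total external benefit = MEB × q_m = 12.314 × 35.9961 = 443.2560.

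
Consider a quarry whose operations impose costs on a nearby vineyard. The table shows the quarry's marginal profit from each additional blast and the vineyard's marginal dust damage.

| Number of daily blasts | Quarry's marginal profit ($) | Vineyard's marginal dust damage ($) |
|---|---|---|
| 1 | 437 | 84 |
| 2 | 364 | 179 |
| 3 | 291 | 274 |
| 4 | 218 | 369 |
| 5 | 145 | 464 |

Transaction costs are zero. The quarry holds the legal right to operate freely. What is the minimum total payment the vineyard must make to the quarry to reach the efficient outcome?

Left alone the quarry would choose level 5 (marginal profit stays positive).
Efficient level: k* = 3 (marginal profit ≥ marginal dust damage through 3).
The vineyard must at least cover the quarry's forgone profit from cutting 5→3: 218 + 145 = 363.

$363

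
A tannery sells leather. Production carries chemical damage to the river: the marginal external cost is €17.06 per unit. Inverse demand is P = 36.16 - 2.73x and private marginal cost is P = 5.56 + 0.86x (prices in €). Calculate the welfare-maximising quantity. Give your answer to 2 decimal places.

x* = 3.77

Social marginal cost = private MC + MEC = 22.62 + 0.86x.
Set SMC = demand: 22.62 + 0.86x = 36.16 - 2.73x → x* = 3.7716.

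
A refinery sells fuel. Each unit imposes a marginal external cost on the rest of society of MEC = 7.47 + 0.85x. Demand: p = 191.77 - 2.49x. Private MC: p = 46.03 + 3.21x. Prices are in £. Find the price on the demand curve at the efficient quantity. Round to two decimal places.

Social marginal cost = private MC + MEC = 53.50 + 4.06x.
Set SMC = demand: 53.50 + 4.06x = 191.77 - 2.49x → x* = 21.1099.
Consumer price on the demand curve at x*: 191.77 − 2.49×21.1099 = 139.2063.

P = £139.21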